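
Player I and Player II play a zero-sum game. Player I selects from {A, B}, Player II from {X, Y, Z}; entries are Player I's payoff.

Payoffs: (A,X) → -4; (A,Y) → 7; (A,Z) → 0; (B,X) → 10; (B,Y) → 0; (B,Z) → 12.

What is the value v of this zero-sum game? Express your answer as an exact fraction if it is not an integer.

Row minima: A → -4, B → 0; maximin = 0.
Column maxima: X → 10, Y → 7, Z → 12; minimax = 7.
0 ≠ 7, so there is no saddle point; optimal play is mixed.
Z is strictly dominated by X (it gives Player I strictly more in every row), so Player II never plays it.
On the remaining 2×2 (A, B vs X, Y):
Let Player I play A with probability p. Expected payoff against X: (-4)p + 10(1−p) = −14p + 10; against Y: 7p + 0(1−p) = 7p.
Setting these equal: −14p + 10 = 7p ⇒ −21p = -10 ⇒ p = 10/21, and the value is (-14)·(10/21) + 10 = 10/3.
For Player II: with q = P(X), equating A's and B's payoffs gives −11q + 7 = 10q ⇒ q = 1/3.

10/3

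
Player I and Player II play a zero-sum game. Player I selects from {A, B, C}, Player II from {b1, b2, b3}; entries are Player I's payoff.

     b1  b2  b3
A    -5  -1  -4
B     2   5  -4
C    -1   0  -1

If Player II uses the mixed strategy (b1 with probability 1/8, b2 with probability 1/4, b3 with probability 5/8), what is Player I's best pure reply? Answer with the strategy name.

C

Expected payoff of A: (1/8)·(-5) + (1/4)·(-1) + (5/8)·(-4) = -27/8.
Expected payoff of B: (1/8)·2 + (1/4)·5 + (5/8)·(-4) = -1.
Expected payoff of C: (1/8)·(-1) + (1/4)·0 + (5/8)·(-1) = -3/4.
The largest is -3/4, so Player I's best response is C.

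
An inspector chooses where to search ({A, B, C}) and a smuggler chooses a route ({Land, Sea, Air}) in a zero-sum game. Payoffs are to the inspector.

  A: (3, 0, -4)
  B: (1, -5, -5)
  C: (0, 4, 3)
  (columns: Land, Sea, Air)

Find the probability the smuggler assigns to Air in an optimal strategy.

Row minima: A → -4, B → -5, C → 0; maximin = 0.
Column maxima: Land → 3, Sea → 4, Air → 3; minimax = 3.
0 ≠ 3, so there is no saddle point; optimal play is mixed.
B is strictly dominated by A, so the inspector never plays it.
With B eliminated, Sea is strictly dominated by Air (it gives the inspector strictly more in every remaining row), so the smuggler never plays it.
On the remaining 2×2 (A, C vs Land, Air):
Let the inspector play A with probability p. Expected payoff against Land: 3p + 0(1−p) = 3p; against Air: (-4)p + 3(1−p) = −7p + 3.
Setting these equal: 3p = −7p + 3 ⇒ 10p = 3 ⇒ p = 3/10, and the value is (3)·(3/10) = 9/10.
For the smuggler: with q = P(Land), equating A's and C's payoffs gives 7q − 4 = −3q + 3 ⇒ q = 7/10.

3/10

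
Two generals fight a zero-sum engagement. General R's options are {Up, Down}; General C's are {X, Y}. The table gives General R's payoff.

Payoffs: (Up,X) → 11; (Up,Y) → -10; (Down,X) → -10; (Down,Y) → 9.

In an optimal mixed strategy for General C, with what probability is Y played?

Row minima: Up → -10, Down → -10; maximin = -10.
Column maxima: X → 11, Y → 9; minimax = 9.
-10 ≠ 9, so there is no saddle point; optimal play is mixed.
Let General R play Up with probability p. Expected payoff against X: 11p + (-10)(1−p) = 21p − 10; against Y: (-10)p + 9(1−p) = −19p + 9.
Setting these equal: 21p − 10 = −19p + 9 ⇒ 40p = 19 ⇒ p = 19/40, and the value is (21)·(19/40) − 10 = -1/40.
For General C: with q = P(X), equating Up's and Down's payoffs gives 21q − 10 = −19q + 9 ⇒ q = 19/40.

21/40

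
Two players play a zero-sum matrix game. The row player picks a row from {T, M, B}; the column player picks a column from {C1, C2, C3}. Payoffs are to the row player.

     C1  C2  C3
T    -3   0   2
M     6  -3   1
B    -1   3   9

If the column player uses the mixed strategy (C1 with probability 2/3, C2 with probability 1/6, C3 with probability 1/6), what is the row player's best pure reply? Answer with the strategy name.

Expected payoff of T: (2/3)·(-3) + (1/6)·0 + (1/6)·2 = -5/3.
Expected payoff of M: (2/3)·6 + (1/6)·(-3) + (1/6)·1 = 11/3.
Expected payoff of B: (2/3)·(-1) + (1/6)·3 + (1/6)·9 = 4/3.
The largest is 11/3, so the row player's best response is M.

M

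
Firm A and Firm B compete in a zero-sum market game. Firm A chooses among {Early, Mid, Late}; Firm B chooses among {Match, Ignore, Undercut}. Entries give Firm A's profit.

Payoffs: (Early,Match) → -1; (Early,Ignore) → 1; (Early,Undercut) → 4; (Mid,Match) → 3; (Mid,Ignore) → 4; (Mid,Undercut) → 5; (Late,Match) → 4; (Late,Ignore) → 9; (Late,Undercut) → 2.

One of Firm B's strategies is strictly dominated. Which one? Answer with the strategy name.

Match holds Firm A's payoff strictly below Ignore in every row: -1 < 1, 3 < 4, 4 < 9.
So Ignore is strictly dominated for Firm B.

Ignore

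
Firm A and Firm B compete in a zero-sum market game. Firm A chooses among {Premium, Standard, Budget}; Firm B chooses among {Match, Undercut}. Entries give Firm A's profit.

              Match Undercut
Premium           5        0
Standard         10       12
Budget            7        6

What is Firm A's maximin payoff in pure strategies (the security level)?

10

Row minima: Premium → 0, Standard → 10, Budget → 6.
The best of these is 10.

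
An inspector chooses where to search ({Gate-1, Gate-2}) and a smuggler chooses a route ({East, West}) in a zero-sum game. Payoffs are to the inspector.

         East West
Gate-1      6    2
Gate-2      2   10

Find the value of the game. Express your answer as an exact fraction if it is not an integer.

Row minima: Gate-1 → 2, Gate-2 → 2; maximin = 2.
Column maxima: East → 6, West → 10; minimax = 6.
2 ≠ 6, so there is no saddle point; optimal play is mixed.
Let the inspector play Gate-1 with probability p. Expected payoff against East: 6p + 2(1−p) = 4p + 2; against West: 2p + 10(1−p) = −8p + 10.
Setting these equal: 4p + 2 = −8p + 10 ⇒ 12p = 8 ⇒ p = 2/3, and the value is (4)·(2/3) + 2 = 14/3.
For the smuggler: with q = P(East), equating Gate-1's and Gate-2's payoffs gives 4q + 2 = −8q + 10 ⇒ q = 2/3.

14/3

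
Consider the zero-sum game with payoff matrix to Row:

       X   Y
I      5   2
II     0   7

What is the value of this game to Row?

7/2

Row minima: I → 2, II → 0; maximin = 2.
Column maxima: X → 5, Y → 7; minimax = 5.
2 ≠ 5, so there is no saddle point; optimal play is mixed.
Let Row play I with probability p. Expected payoff against X: 5p + 0(1−p) = 5p; against Y: 2p + 7(1−p) = −5p + 7.
Setting these equal: 5p = −5p + 7 ⇒ 10p = 7 ⇒ p = 7/10, and the value is (5)·(7/10) = 7/2.
For Column: with q = P(X), equating I's and II's payoffs gives 3q + 2 = −7q + 7 ⇒ q = 1/2.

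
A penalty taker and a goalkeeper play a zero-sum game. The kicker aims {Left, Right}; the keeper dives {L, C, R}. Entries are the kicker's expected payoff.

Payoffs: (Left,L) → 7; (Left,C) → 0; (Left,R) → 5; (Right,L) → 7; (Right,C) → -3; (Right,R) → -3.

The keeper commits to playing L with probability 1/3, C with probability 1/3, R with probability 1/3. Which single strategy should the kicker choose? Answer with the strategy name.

Expected payoff of Left: (1/3)·7 + (1/3)·0 + (1/3)·5 = 4.
Expected payoff of Right: (1/3)·7 + (1/3)·(-3) + (1/3)·(-3) = 1/3.
The largest is 4, so the kicker's best response is Left.

Left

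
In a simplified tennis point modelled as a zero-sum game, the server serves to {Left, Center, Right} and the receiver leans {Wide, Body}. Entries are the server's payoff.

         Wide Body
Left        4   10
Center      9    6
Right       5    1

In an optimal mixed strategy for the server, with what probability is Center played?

Row minima: Left → 4, Center → 6, Right → 1; maximin = 6.
Column maxima: Wide → 9, Body → 10; minimax = 9.
6 ≠ 9, so there is no saddle point; optimal play is mixed.
Right is strictly dominated by Center, so the server never plays it.
On the remaining 2×2 (Left, Center vs Wide, Body):
Let the server play Left with probability p. Expected payoff against Wide: 4p + 9(1−p) = −5p + 9; against Body: 10p + 6(1−p) = 4p + 6.
Setting these equal: −5p + 9 = 4p + 6 ⇒ −9p = -3 ⇒ p = 1/3, and the value is (-5)·(1/3) + 9 = 22/3.
For the receiver: with q = P(Wide), equating Left's and Center's payoffs gives −6q + 10 = 3q + 6 ⇒ q = 4/9.

2/3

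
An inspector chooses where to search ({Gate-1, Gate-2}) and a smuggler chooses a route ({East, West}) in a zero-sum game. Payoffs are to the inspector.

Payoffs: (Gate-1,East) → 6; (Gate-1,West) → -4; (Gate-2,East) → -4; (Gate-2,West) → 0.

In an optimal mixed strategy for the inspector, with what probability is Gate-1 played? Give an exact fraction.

Row minima: Gate-1 → -4, Gate-2 → -4; maximin = -4.
Column maxima: East → 6, West → 0; minimax = 0.
-4 ≠ 0, so there is no saddle point; optimal play is mixed.
Let the inspector play Gate-1 with probability p. Expected payoff against East: 6p + (-4)(1−p) = 10p − 4; against West: (-4)p + 0(1−p) = −4p.
Setting these equal: 10p − 4 = −4p ⇒ 14p = 4 ⇒ p = 2/7, and the value is (10)·(2/7) − 4 = -8/7.
For the smuggler: with q = P(East), equating Gate-1's and Gate-2's payoffs gives 10q − 4 = −4q ⇒ q = 2/7.

2/7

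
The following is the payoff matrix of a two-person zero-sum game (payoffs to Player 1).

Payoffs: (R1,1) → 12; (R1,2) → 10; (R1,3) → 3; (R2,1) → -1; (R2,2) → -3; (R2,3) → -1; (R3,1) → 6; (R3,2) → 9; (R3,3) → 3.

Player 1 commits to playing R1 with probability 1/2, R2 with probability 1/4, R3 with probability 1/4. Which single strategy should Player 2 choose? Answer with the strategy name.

If Player 2 plays 1, Player 1's expected payoff is (1/2)·12 + (1/4)·(-1) + (1/4)·6 = 29/4.
If Player 2 plays 2, Player 1's expected payoff is (1/2)·10 + (1/4)·(-3) + (1/4)·9 = 13/2.
If Player 2 plays 3, Player 1's expected payoff is (1/2)·3 + (1/4)·(-1) + (1/4)·3 = 2.
Player 2 minimizes Player 1's payoff; the smallest is 2, so the best response is 3.

3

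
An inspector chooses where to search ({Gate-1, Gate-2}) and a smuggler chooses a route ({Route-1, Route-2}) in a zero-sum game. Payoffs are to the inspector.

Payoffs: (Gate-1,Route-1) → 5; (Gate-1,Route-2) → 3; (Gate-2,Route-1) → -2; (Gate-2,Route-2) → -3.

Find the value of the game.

3

Row minima: Gate-1 → 3, Gate-2 → -3; maximin = 3.
Column maxima: Route-1 → 5, Route-2 → 3; minimax = 3.
Since maximin = minimax = 3, there is a saddle point and the value is 3.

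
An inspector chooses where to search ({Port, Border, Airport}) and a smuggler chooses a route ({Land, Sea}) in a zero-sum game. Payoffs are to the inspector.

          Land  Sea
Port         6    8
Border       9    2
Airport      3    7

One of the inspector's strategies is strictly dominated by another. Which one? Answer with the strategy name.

Airport

Port gives a strictly higher payoff than Airport against every column: 6 > 3, 8 > 7.
So Airport is strictly dominated and the inspector never plays it.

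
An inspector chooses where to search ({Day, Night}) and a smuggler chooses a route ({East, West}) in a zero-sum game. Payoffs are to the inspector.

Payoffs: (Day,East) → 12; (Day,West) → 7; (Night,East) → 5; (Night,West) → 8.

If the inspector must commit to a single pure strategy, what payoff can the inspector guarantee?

Row minima: Day → 7, Night → 5.
The best of these is 7.

7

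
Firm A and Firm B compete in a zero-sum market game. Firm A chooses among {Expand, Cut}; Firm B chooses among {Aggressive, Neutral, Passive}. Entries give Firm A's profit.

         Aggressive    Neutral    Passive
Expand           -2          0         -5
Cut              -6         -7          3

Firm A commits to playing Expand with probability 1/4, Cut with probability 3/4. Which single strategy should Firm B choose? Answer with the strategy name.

Neutral

If Firm B plays Aggressive, Firm A's expected payoff is (1/4)·(-2) + (3/4)·(-6) = -5.
If Firm B plays Neutral, Firm A's expected payoff is (1/4)·0 + (3/4)·(-7) = -21/4.
If Firm B plays Passive, Firm A's expected payoff is (1/4)·(-5) + (3/4)·3 = 1.
Firm B minimizes Firm A's payoff; the smallest is -21/4, so the best response is Neutral.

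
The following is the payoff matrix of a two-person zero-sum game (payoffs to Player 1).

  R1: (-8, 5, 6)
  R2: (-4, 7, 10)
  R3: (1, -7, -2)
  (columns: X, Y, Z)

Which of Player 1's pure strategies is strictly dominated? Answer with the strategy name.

R2 gives a strictly higher payoff than R1 against every column: -4 > -8, 7 > 5, 10 > 6.
So R1 is strictly dominated and Player 1 never plays it.

R1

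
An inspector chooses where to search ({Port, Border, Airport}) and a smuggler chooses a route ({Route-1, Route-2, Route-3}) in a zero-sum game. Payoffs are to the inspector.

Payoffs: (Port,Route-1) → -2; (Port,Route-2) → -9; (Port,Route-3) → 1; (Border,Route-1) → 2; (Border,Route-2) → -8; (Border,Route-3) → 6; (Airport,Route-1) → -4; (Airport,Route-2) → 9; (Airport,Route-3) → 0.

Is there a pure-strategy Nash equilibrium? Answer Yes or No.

Row minima: Port → -9, Border → -8, Airport → -4; maximin = -4.
Column maxima: Route-1 → 2, Route-2 → 9, Route-3 → 6; minimax = 2.
-4 ≠ 2, so no pure-strategy equilibrium exists.

No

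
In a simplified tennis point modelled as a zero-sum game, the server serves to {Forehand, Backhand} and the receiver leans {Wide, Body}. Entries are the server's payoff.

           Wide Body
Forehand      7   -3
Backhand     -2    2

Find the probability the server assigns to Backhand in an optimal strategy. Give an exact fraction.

Row minima: Forehand → -3, Backhand → -2; maximin = -2.
Column maxima: Wide → 7, Body → 2; minimax = 2.
-2 ≠ 2, so there is no saddle point; optimal play is mixed.
Let the server play Forehand with probability p. Expected payoff against Wide: 7p + (-2)(1−p) = 9p − 2; against Body: (-3)p + 2(1−p) = −5p + 2.
Setting these equal: 9p − 2 = −5p + 2 ⇒ 14p = 4 ⇒ p = 2/7, and the value is (9)·(2/7) − 2 = 4/7.
For the receiver: with q = P(Wide), equating Forehand's and Backhand's payoffs gives 10q − 3 = −4q + 2 ⇒ q = 5/14.

5/7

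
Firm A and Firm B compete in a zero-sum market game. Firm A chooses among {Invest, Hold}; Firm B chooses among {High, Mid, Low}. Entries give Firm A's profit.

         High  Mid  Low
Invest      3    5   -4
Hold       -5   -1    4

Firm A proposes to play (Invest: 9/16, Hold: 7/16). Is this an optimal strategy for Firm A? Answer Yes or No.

Yes

Against High this mix gives (9/16)·3 + (7/16)·(-5) = -1/2.
Against Mid this mix gives (9/16)·5 + (7/16)·(-1) = 19/8.
Against Low this mix gives (9/16)·(-4) + (7/16)·4 = -1/2.
All of Firm B's active replies (High, Low) yield -1/2, and no column does worse for Firm A. The mix makes Firm B indifferent and guarantees -1/2, so it is optimal.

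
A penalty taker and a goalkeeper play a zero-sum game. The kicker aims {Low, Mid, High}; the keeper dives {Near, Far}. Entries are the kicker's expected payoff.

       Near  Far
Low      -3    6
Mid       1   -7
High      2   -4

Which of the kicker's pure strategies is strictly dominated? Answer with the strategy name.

Mid

High gives a strictly higher payoff than Mid against every column: 2 > 1, -4 > -7.
So Mid is strictly dominated and the kicker never plays it.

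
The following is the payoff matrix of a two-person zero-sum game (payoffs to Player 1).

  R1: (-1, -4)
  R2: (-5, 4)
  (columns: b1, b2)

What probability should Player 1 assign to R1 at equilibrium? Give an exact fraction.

3/4

Row minima: R1 → -4, R2 → -5; maximin = -4.
Column maxima: b1 → -1, b2 → 4; minimax = -1.
-4 ≠ -1, so there is no saddle point; optimal play is mixed.
Let Player 1 play R1 with probability p. Expected payoff against b1: (-1)p + (-5)(1−p) = 4p − 5; against b2: (-4)p + 4(1−p) = −8p + 4.
Setting these equal: 4p − 5 = −8p + 4 ⇒ 12p = 9 ⇒ p = 3/4, and the value is (4)·(3/4) − 5 = -2.
For Player 2: with q = P(b1), equating R1's and R2's payoffs gives 3q − 4 = −9q + 4 ⇒ q = 2/3.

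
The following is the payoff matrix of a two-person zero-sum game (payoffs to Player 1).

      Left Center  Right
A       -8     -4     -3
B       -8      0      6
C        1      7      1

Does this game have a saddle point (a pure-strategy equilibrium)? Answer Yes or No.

Row minima: A → -8, B → -8, C → 1; maximin = 1.
Column maxima: Left → 1, Center → 7, Right → 6; minimax = 1.
maximin = minimax = 1, so a saddle point exists.

Yes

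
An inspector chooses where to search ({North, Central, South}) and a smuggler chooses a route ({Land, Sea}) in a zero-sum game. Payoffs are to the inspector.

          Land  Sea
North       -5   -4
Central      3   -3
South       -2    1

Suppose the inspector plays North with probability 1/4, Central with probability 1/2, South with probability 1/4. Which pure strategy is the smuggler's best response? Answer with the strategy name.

If the smuggler plays Land, the inspector's expected payoff is (1/4)·(-5) + (1/2)·3 + (1/4)·(-2) = -1/4.
If the smuggler plays Sea, the inspector's expected payoff is (1/4)·(-4) + (1/2)·(-3) + (1/4)·1 = -9/4.
The smuggler minimizes the inspector's payoff; the smallest is -9/4, so the best response is Sea.

Sea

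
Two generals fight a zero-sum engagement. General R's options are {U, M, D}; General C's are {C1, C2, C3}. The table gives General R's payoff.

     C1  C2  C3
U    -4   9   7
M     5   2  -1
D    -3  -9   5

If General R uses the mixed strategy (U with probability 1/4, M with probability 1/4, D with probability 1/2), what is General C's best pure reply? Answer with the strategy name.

C2

If General C plays C1, General R's expected payoff is (1/4)·(-4) + (1/4)·5 + (1/2)·(-3) = -5/4.
If General C plays C2, General R's expected payoff is (1/4)·9 + (1/4)·2 + (1/2)·(-9) = -7/4.
If General C plays C3, General R's expected payoff is (1/4)·7 + (1/4)·(-1) + (1/2)·5 = 4.
General C minimizes General R's payoff; the smallest is -7/4, so the best response is C2.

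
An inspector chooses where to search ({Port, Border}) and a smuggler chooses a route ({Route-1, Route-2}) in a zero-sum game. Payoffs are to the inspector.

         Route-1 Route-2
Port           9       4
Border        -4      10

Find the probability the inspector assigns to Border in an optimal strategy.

Row minima: Port → 4, Border → -4; maximin = 4.
Column maxima: Route-1 → 9, Route-2 → 10; minimax = 9.
4 ≠ 9, so there is no saddle point; optimal play is mixed.
Let the inspector play Port with probability p. Expected payoff against Route-1: 9p + (-4)(1−p) = 13p − 4; against Route-2: 4p + 10(1−p) = −6p + 10.
Setting these equal: 13p − 4 = −6p + 10 ⇒ 19p = 14 ⇒ p = 14/19, and the value is (13)·(14/19) − 4 = 106/19.
For the smuggler: with q = P(Route-1), equating Port's and Border's payoffs gives 5q + 4 = −14q + 10 ⇒ q = 6/19.

5/19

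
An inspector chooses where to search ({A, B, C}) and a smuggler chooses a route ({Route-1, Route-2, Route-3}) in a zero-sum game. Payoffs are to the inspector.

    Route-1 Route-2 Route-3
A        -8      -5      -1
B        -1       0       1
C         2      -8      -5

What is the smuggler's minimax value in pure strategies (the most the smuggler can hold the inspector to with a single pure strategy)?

0

Column maxima: Route-1 → 2, Route-2 → 0, Route-3 → 1.
The smallest of these is 0.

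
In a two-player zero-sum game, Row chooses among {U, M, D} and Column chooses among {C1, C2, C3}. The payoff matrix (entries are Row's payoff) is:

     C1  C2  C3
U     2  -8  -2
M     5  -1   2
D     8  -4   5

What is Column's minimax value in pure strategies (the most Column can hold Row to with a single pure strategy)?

Column maxima: C1 → 8, C2 → -1, C3 → 5.
The smallest of these is -1.

-1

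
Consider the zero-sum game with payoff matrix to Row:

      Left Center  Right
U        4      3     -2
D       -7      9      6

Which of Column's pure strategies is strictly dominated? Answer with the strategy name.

Right holds Row's payoff strictly below Center in every row: -2 < 3, 6 < 9.
So Center is strictly dominated for Column.

Center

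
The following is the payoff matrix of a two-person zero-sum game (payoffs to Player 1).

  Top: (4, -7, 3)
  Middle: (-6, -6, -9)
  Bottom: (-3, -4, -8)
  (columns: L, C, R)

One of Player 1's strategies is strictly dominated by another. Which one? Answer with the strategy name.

Bottom gives a strictly higher payoff than Middle against every column: -3 > -6, -4 > -6, -8 > -9.
So Middle is strictly dominated and Player 1 never plays it.

Middle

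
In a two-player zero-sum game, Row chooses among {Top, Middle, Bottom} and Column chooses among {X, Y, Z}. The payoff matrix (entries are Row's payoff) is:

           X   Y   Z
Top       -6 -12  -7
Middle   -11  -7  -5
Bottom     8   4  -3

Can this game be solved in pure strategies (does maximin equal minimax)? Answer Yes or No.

Row minima: Top → -12, Middle → -11, Bottom → -3; maximin = -3.
Column maxima: X → 8, Y → 4, Z → -3; minimax = -3.
maximin = minimax = -3, so a saddle point exists.

Yes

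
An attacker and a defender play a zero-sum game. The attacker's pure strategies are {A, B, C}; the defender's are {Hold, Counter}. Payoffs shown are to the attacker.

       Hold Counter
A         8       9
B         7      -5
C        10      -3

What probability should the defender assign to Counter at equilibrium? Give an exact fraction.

Row minima: A → 8, B → -5, C → -3; maximin = 8.
Column maxima: Hold → 10, Counter → 9; minimax = 9.
8 ≠ 9, so there is no saddle point; optimal play is mixed.
B is strictly dominated by A, so the attacker never plays it.
On the remaining 2×2 (A, C vs Hold, Counter):
Let the attacker play A with probability p. Expected payoff against Hold: 8p + 10(1−p) = −2p + 10; against Counter: 9p + (-3)(1−p) = 12p − 3.
Setting these equal: −2p + 10 = 12p − 3 ⇒ −14p = -13 ⇒ p = 13/14, and the value is (-2)·(13/14) + 10 = 57/7.
For the defender: with q = P(Hold), equating A's and C's payoffs gives −q + 9 = 13q − 3 ⇒ q = 6/7.

1/7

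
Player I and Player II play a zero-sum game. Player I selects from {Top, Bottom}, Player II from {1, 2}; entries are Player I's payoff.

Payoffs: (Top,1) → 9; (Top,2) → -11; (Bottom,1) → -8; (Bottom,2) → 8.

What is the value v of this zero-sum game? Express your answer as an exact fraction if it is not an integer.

Row minima: Top → -11, Bottom → -8; maximin = -8.
Column maxima: 1 → 9, 2 → 8; minimax = 8.
-8 ≠ 8, so there is no saddle point; optimal play is mixed.
Let Player I play Top with probability p. Expected payoff against 1: 9p + (-8)(1−p) = 17p − 8; against 2: (-11)p + 8(1−p) = −19p + 8.
Setting these equal: 17p − 8 = −19p + 8 ⇒ 36p = 16 ⇒ p = 4/9, and the value is (17)·(4/9) − 8 = -4/9.
For Player II: with q = P(1), equating Top's and Bottom's payoffs gives 20q − 11 = −16q + 8 ⇒ q = 19/36.

-4/9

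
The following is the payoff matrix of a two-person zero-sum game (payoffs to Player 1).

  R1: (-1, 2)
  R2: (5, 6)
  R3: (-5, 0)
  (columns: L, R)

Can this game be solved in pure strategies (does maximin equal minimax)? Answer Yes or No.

Row minima: R1 → -1, R2 → 5, R3 → -5; maximin = 5.
Column maxima: L → 5, R → 6; minimax = 5.
maximin = minimax = 5, so a saddle point exists.

Yes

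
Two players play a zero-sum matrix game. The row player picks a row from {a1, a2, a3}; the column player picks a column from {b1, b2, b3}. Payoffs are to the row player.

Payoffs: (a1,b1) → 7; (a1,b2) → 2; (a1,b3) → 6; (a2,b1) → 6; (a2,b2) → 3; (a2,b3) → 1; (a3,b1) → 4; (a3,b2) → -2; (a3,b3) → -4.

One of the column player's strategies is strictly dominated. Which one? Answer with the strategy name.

b2 holds the row player's payoff strictly below b1 in every row: 2 < 7, 3 < 6, -2 < 4.
So b1 is strictly dominated for the column player.

b1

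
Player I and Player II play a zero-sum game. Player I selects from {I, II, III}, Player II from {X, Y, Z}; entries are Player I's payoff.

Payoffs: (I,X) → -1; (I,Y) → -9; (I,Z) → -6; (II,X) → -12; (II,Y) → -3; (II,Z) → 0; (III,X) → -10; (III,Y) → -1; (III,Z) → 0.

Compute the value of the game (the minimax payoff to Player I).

Row minima: I → -9, II → -12, III → -10; maximin = -9.
Column maxima: X → -1, Y → -1, Z → 0; minimax = -1.
-9 ≠ -1, so there is no saddle point; optimal play is mixed.
Z is strictly dominated by Y (it gives Player I strictly more in every row), so Player II never plays it.
With Z eliminated, II is strictly dominated by III (III gives Player I strictly more in every remaining column), so Player I never plays it.
On the remaining 2×2 (I, III vs X, Y):
Let Player I play I with probability p. Expected payoff against X: (-1)p + (-10)(1−p) = 9p − 10; against Y: (-9)p + (-1)(1−p) = −8p − 1.
Setting these equal: 9p − 10 = −8p − 1 ⇒ 17p = 9 ⇒ p = 9/17, and the value is (9)·(9/17) − 10 = -89/17.
For Player II: with q = P(X), equating I's and III's payoffs gives 8q − 9 = −9q − 1 ⇒ q = 8/17.

-89/17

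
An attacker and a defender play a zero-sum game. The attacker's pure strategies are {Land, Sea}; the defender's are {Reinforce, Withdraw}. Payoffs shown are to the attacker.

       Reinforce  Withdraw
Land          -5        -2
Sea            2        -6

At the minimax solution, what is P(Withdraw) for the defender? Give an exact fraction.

7/11

Row minima: Land → -5, Sea → -6; maximin = -5.
Column maxima: Reinforce → 2, Withdraw → -2; minimax = -2.
-5 ≠ -2, so there is no saddle point; optimal play is mixed.
Let the attacker play Land with probability p. Expected payoff against Reinforce: (-5)p + 2(1−p) = −7p + 2; against Withdraw: (-2)p + (-6)(1−p) = 4p − 6.
Setting these equal: −7p + 2 = 4p − 6 ⇒ −11p = -8 ⇒ p = 8/11, and the value is (-7)·(8/11) + 2 = -34/11.
For the defender: with q = P(Reinforce), equating Land's and Sea's payoffs gives −3q − 2 = 8q − 6 ⇒ q = 4/11.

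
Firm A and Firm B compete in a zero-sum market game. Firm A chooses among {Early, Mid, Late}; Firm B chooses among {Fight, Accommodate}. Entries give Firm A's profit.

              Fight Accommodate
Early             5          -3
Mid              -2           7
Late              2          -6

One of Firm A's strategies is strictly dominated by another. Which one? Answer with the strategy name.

Early gives a strictly higher payoff than Late against every column: 5 > 2, -3 > -6.
So Late is strictly dominated and Firm A never plays it.

Late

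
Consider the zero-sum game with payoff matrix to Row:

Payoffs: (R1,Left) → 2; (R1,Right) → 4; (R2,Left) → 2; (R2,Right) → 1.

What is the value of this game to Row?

2

Row minima: R1 → 2, R2 → 1; maximin = 2.
Column maxima: Left → 2, Right → 4; minimax = 2.
Since maximin = minimax = 2, there is a saddle point and the value is 2.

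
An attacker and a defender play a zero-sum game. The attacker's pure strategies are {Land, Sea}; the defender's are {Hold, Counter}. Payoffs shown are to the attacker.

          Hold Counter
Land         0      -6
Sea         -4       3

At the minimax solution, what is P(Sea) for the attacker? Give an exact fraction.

6/13

Row minima: Land → -6, Sea → -4; maximin = -4.
Column maxima: Hold → 0, Counter → 3; minimax = 0.
-4 ≠ 0, so there is no saddle point; optimal play is mixed.
Let the attacker play Land with probability p. Expected payoff against Hold: 0p + (-4)(1−p) = 4p − 4; against Counter: (-6)p + 3(1−p) = −9p + 3.
Setting these equal: 4p − 4 = −9p + 3 ⇒ 13p = 7 ⇒ p = 7/13, and the value is (4)·(7/13) − 4 = -24/13.
For the defender: with q = P(Hold), equating Land's and Sea's payoffs gives 6q − 6 = −7q + 3 ⇒ q = 9/13.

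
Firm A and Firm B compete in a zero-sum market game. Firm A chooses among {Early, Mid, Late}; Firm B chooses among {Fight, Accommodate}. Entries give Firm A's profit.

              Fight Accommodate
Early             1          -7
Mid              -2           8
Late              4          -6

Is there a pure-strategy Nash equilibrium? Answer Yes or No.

No

Row minima: Early → -7, Mid → -2, Late → -6; maximin = -2.
Column maxima: Fight → 4, Accommodate → 8; minimax = 4.
-2 ≠ 4, so no pure-strategy equilibrium exists.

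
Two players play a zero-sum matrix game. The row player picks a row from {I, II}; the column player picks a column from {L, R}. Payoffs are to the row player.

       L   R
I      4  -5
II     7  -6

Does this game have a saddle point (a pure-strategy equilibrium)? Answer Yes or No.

Yes

Row minima: I → -5, II → -6; maximin = -5.
Column maxima: L → 7, R → -5; minimax = -5.
maximin = minimax = -5, so a saddle point exists.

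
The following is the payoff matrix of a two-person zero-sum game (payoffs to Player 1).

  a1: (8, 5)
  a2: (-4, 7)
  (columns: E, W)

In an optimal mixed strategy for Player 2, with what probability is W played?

6/7

Row minima: a1 → 5, a2 → -4; maximin = 5.
Column maxima: E → 8, W → 7; minimax = 7.
5 ≠ 7, so there is no saddle point; optimal play is mixed.
Let Player 1 play a1 with probability p. Expected payoff against E: 8p + (-4)(1−p) = 12p − 4; against W: 5p + 7(1−p) = −2p + 7.
Setting these equal: 12p − 4 = −2p + 7 ⇒ 14p = 11 ⇒ p = 11/14, and the value is (12)·(11/14) − 4 = 38/7.
For Player 2: with q = P(E), equating a1's and a2's payoffs gives 3q + 5 = −11q + 7 ⇒ q = 1/7.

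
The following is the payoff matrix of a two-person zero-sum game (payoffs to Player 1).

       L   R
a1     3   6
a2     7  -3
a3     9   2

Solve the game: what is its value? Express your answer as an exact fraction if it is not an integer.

24/5

Row minima: a1 → 3, a2 → -3, a3 → 2; maximin = 3.
Column maxima: L → 9, R → 6; minimax = 6.
3 ≠ 6, so there is no saddle point; optimal play is mixed.
a2 is strictly dominated by a3, so Player 1 never plays it.
On the remaining 2×2 (a1, a3 vs L, R):
Let Player 1 play a1 with probability p. Expected payoff against L: 3p + 9(1−p) = −6p + 9; against R: 6p + 2(1−p) = 4p + 2.
Setting these equal: −6p + 9 = 4p + 2 ⇒ −10p = -7 ⇒ p = 7/10, and the value is (-6)·(7/10) + 9 = 24/5.
For Player 2: with q = P(L), equating a1's and a3's payoffs gives −3q + 6 = 7q + 2 ⇒ q = 2/5.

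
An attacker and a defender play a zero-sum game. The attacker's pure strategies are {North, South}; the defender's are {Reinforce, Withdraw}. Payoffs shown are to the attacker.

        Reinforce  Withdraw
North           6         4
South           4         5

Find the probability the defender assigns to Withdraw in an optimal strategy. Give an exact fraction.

2/3

Row minima: North → 4, South → 4; maximin = 4.
Column maxima: Reinforce → 6, Withdraw → 5; minimax = 5.
4 ≠ 5, so there is no saddle point; optimal play is mixed.
Let the attacker play North with probability p. Expected payoff against Reinforce: 6p + 4(1−p) = 2p + 4; against Withdraw: 4p + 5(1−p) = −p + 5.
Setting these equal: 2p + 4 = −p + 5 ⇒ 3p = 1 ⇒ p = 1/3, and the value is (2)·(1/3) + 4 = 14/3.
For the defender: with q = P(Reinforce), equating North's and South's payoffs gives 2q + 4 = −q + 5 ⇒ q = 1/3.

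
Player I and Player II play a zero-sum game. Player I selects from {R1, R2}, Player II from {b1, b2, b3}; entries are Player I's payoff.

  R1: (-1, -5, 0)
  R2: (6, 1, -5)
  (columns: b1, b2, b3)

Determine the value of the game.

-25/11

Row minima: R1 → -5, R2 → -5; maximin = -5.
Column maxima: b1 → 6, b2 → 1, b3 → 0; minimax = 0.
-5 ≠ 0, so there is no saddle point; optimal play is mixed.
b1 is strictly dominated by b2 (it gives Player I strictly more in every row), so Player II never plays it.
On the remaining 2×2 (R1, R2 vs b2, b3):
Let Player I play R1 with probability p. Expected payoff against b2: (-5)p + 1(1−p) = −6p + 1; against b3: 0p + (-5)(1−p) = 5p − 5.
Setting these equal: −6p + 1 = 5p − 5 ⇒ −11p = -6 ⇒ p = 6/11, and the value is (-6)·(6/11) + 1 = -25/11.
For Player II: with q = P(b2), equating R1's and R2's payoffs gives −5q = 6q − 5 ⇒ q = 5/11.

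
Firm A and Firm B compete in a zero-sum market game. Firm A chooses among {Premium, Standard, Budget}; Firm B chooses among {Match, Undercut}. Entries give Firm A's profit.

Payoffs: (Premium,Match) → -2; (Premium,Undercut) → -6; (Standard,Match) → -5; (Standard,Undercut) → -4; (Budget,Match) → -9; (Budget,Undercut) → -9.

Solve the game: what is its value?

-22/5

Row minima: Premium → -6, Standard → -5, Budget → -9; maximin = -5.
Column maxima: Match → -2, Undercut → -4; minimax = -4.
-5 ≠ -4, so there is no saddle point; optimal play is mixed.
Budget is strictly dominated by Premium, so Firm A never plays it.
On the remaining 2×2 (Premium, Standard vs Match, Undercut):
Let Firm A play Premium with probability p. Expected payoff against Match: (-2)p + (-5)(1−p) = 3p − 5; against Undercut: (-6)p + (-4)(1−p) = −2p − 4.
Setting these equal: 3p − 5 = −2p − 4 ⇒ 5p = 1 ⇒ p = 1/5, and the value is (3)·(1/5) − 5 = -22/5.
For Firm B: with q = P(Match), equating Premium's and Standard's payoffs gives 4q − 6 = −q − 4 ⇒ q = 2/5.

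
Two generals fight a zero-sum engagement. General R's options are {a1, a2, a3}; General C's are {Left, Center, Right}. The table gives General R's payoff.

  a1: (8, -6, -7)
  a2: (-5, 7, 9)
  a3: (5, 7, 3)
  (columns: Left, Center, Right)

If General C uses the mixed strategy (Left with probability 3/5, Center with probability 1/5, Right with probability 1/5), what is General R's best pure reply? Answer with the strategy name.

Expected payoff of a1: (3/5)·8 + (1/5)·(-6) + (1/5)·(-7) = 11/5.
Expected payoff of a2: (3/5)·(-5) + (1/5)·7 + (1/5)·9 = 1/5.
Expected payoff of a3: (3/5)·5 + (1/5)·7 + (1/5)·3 = 5.
The largest is 5, so General R's best response is a3.

a3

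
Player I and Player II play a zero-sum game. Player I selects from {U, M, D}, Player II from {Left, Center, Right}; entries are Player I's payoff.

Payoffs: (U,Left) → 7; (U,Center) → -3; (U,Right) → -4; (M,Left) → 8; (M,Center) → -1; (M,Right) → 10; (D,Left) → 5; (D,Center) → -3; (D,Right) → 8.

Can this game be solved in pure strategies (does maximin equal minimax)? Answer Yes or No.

Yes

Row minima: U → -4, M → -1, D → -3; maximin = -1.
Column maxima: Left → 8, Center → -1, Right → 10; minimax = -1.
maximin = minimax = -1, so a saddle point exists.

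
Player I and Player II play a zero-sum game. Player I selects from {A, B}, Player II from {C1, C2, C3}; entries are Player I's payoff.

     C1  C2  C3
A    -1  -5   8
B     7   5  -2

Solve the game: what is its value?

Row minima: A → -5, B → -2; maximin = -2.
Column maxima: C1 → 7, C2 → 5, C3 → 8; minimax = 5.
-2 ≠ 5, so there is no saddle point; optimal play is mixed.
C1 is strictly dominated by C2 (it gives Player I strictly more in every row), so Player II never plays it.
On the remaining 2×2 (A, B vs C2, C3):
Let Player I play A with probability p. Expected payoff against C2: (-5)p + 5(1−p) = −10p + 5; against C3: 8p + (-2)(1−p) = 10p − 2.
Setting these equal: −10p + 5 = 10p − 2 ⇒ −20p = -7 ⇒ p = 7/20, and the value is (-10)·(7/20) + 5 = 3/2.
For Player II: with q = P(C2), equating A's and B's payoffs gives −13q + 8 = 7q − 2 ⇒ q = 1/2.

3/2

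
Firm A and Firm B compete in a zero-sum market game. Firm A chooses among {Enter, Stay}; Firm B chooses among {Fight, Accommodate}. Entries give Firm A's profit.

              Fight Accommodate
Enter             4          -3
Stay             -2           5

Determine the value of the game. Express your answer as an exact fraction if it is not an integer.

1

Row minima: Enter → -3, Stay → -2; maximin = -2.
Column maxima: Fight → 4, Accommodate → 5; minimax = 4.
-2 ≠ 4, so there is no saddle point; optimal play is mixed.
Let Firm A play Enter with probability p. Expected payoff against Fight: 4p + (-2)(1−p) = 6p − 2; against Accommodate: (-3)p + 5(1−p) = −8p + 5.
Setting these equal: 6p − 2 = −8p + 5 ⇒ 14p = 7 ⇒ p = 1/2, and the value is (6)·(1/2) − 2 = 1.
For Firm B: with q = P(Fight), equating Enter's and Stay's payoffs gives 7q − 3 = −7q + 5 ⇒ q = 4/7.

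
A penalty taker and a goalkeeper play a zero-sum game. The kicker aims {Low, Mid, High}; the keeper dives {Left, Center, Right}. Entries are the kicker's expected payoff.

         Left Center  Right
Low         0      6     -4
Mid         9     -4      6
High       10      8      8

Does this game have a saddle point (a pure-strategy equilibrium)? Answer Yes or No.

Row minima: Low → -4, Mid → -4, High → 8; maximin = 8.
Column maxima: Left → 10, Center → 8, Right → 8; minimax = 8.
maximin = minimax = 8, so a saddle point exists.

Yes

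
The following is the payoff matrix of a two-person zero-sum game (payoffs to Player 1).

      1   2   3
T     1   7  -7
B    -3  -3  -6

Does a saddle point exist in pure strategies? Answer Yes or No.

Yes

Row minima: T → -7, B → -6; maximin = -6.
Column maxima: 1 → 1, 2 → 7, 3 → -6; minimax = -6.
maximin = minimax = -6, so a saddle point exists.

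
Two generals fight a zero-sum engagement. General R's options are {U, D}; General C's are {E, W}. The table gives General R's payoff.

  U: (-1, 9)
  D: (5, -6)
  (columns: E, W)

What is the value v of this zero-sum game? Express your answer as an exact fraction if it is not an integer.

13/7

Row minima: U → -1, D → -6; maximin = -1.
Column maxima: E → 5, W → 9; minimax = 5.
-1 ≠ 5, so there is no saddle point; optimal play is mixed.
Let General R play U with probability p. Expected payoff against E: (-1)p + 5(1−p) = −6p + 5; against W: 9p + (-6)(1−p) = 15p − 6.
Setting these equal: −6p + 5 = 15p − 6 ⇒ −21p = -11 ⇒ p = 11/21, and the value is (-6)·(11/21) + 5 = 13/7.
For General C: with q = P(E), equating U's and D's payoffs gives −10q + 9 = 11q − 6 ⇒ q = 5/7.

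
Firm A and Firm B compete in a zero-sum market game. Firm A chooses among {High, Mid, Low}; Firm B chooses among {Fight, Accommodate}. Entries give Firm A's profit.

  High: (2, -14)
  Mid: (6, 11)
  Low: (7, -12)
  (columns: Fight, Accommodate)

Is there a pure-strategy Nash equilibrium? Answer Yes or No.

No

Row minima: High → -14, Mid → 6, Low → -12; maximin = 6.
Column maxima: Fight → 7, Accommodate → 11; minimax = 7.
6 ≠ 7, so no pure-strategy equilibrium exists.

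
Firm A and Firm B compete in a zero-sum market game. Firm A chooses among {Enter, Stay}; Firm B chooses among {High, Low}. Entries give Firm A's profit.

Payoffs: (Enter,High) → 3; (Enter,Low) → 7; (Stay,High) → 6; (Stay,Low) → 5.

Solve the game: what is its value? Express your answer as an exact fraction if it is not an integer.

27/5

Row minima: Enter → 3, Stay → 5; maximin = 5.
Column maxima: High → 6, Low → 7; minimax = 6.
5 ≠ 6, so there is no saddle point; optimal play is mixed.
Let Firm A play Enter with probability p. Expected payoff against High: 3p + 6(1−p) = −3p + 6; against Low: 7p + 5(1−p) = 2p + 5.
Setting these equal: −3p + 6 = 2p + 5 ⇒ −5p = -1 ⇒ p = 1/5, and the value is (-3)·(1/5) + 6 = 27/5.
For Firm B: with q = P(High), equating Enter's and Stay's payoffs gives −4q + 7 = q + 5 ⇒ q = 2/5.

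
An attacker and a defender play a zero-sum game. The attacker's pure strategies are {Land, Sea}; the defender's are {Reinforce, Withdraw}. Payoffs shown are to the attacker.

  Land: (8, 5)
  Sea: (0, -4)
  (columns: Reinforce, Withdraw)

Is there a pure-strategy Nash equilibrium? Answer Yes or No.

Yes

Row minima: Land → 5, Sea → -4; maximin = 5.
Column maxima: Reinforce → 8, Withdraw → 5; minimax = 5.
maximin = minimax = 5, so a saddle point exists.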